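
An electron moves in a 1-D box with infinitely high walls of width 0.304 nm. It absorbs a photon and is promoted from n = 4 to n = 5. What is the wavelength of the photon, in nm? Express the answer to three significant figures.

λ = 33.9 nm

E_1 = h²/(8m_eL²) = 6.519×10^-19 J, so ΔE = (5² − 4²)E_1 = 5.867×10^-18 J.
λ = hc/ΔE = (6.626×10^-34·2.998×10^8)/5.867×10^-18 = 3.39×10^-8 m = 33.9 nm.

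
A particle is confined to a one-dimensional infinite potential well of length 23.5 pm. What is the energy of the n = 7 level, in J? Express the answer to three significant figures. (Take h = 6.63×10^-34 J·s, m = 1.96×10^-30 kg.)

E_7 = 2.49×10^-15 J

For an infinite well E_n = n²h²/(8mL²), so E_1 = h²/(8mL²) = (6.63×10^-34)²/(8·1.96×10^-30·(2.35×10^-11 m)²) = 5.076×10^-17 J.
Then E_7 = 7²·E_1 = 49·5.076×10^-17 J = 2.49×10^-15 J.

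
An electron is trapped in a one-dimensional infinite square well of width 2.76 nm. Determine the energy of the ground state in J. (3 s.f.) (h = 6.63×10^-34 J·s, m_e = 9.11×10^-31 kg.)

For an infinite well E_n = n²h²/(8m_eL²), so E_1 = h²/(8m_eL²) = (6.63×10^-34)²/(8·9.11×10^-31·(2.76×10^-9 m)²) = 7.918×10^-21 J.

E_1 = 7.92×10^-21 J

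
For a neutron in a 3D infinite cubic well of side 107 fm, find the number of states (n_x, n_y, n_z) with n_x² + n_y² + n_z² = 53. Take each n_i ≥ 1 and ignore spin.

degeneracy = 6

The level has n_x² + n_y² + n_z² = 53. The ordered positive-integer solutions are (1, 4, 6), (1, 6, 4), (4, 1, 6), (4, 6, 1), (6, 1, 4), (6, 4, 1).
That gives 6 states.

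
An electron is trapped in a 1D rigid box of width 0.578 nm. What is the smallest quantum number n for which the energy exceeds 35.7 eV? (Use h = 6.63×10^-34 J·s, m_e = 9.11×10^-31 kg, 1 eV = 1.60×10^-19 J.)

E_1 = h²/(8m_eL²) = 1.805×10^-19 J = 1.128 eV.
Need n² > 35.7/1.128 = 31.65, i.e. n > 5.626.
The smallest integer satisfying this is n = 6.

n = 6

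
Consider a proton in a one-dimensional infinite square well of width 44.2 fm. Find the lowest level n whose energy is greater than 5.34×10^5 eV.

n = 3

E_1 = h²/(8m_pL²) = 1.679×10^-14 J = 1.048×10^5 eV.
Need n² > 5.34×10^5/1.048×10^5 = 5.095, i.e. n > 2.257.
The smallest integer satisfying this is n = 3.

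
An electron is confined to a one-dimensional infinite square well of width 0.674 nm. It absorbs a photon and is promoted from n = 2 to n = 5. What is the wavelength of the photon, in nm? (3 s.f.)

λ = 71.3 nm

E_1 = h²/(8m_eL²) = 1.326×10^-19 J, so ΔE = (5² − 2²)E_1 = 2.785×10^-18 J.
λ = hc/ΔE = (6.626×10^-34·2.998×10^8)/2.785×10^-18 = 7.13×10^-8 m = 71.3 nm.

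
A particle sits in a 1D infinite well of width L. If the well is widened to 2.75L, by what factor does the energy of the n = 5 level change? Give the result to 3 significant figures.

0.132

E_n ∝ 1/L², so the energy scales by 1/2.75² = 0.132.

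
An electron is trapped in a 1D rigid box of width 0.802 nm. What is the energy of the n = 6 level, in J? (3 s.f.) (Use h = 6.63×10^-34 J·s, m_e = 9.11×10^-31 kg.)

E_6 = 3.38×10^-18 J

For an infinite well E_n = n²h²/(8m_eL²), so E_1 = h²/(8m_eL²) = (6.63×10^-34)²/(8·9.11×10^-31·(8.02×10^-10 m)²) = 9.377×10^-20 J.
Then E_6 = 6²·E_1 = 36·9.377×10^-20 J = 3.38×10^-18 J.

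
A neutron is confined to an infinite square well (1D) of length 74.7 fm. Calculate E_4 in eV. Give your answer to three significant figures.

For an infinite well E_n = n²h²/(8m_nL²), so E_1 = h²/(8m_nL²) = (6.626×10^-34)²/(8·1.675×10^-27·(7.47×10^-14 m)²) = 5.872×10^-15 J.
Then E_4 = 4²·E_1 = 16·5.872×10^-15 J = 9.395×10^-14 J.
Converting, E_4 = 9.395×10^-14 J / (1.602×10^-19 J/eV) = 5.86×10^5 eV.

E_4 = 5.86×10^5 eV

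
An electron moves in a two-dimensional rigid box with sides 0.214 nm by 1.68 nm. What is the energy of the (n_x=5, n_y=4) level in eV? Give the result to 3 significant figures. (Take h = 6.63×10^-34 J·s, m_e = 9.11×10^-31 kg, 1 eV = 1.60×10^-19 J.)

E = 208 eV

For a 2D rectangular well E = (h²/8m_e)·Σ n_i²/L_i² = (6.63×10^-34)²/(8·9.11×10^-31) · [5²/(0.214 nm)² + 4²/(1.68 nm)²].
Evaluating gives E = 3.327×10^-17 J = 208 eV.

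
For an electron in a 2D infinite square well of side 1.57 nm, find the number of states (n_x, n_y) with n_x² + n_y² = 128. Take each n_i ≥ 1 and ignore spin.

degeneracy = 1

The level has n_x² + n_y² = 128. The ordered positive-integer solutions are (8, 8).
That gives 1 state.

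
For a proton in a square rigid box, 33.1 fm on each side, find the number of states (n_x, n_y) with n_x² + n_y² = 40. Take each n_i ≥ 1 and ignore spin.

The level has n_x² + n_y² = 40. The ordered positive-integer solutions are (2, 6), (6, 2).
That gives 2 states.

degeneracy = 2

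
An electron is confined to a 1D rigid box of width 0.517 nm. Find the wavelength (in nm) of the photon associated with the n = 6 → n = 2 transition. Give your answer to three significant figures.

E_1 = h²/(8m_eL²) = 2.254×10^-19 J, so ΔE = (6² − 2²)E_1 = 7.213×10^-18 J.
λ = hc/ΔE = (6.626×10^-34·2.998×10^8)/7.213×10^-18 = 2.75×10^-8 m = 27.5 nm.

λ = 27.5 nm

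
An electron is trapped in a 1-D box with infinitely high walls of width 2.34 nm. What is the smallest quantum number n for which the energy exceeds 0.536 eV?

E_1 = h²/(8m_eL²) = 1.100×10^-20 J = 0.06866 eV.
Need n² > 0.536/0.06866 = 7.807, i.e. n > 2.794.
The smallest integer satisfying this is n = 3.

n = 3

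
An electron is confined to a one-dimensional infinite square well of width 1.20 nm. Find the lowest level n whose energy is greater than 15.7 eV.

n = 8

E_1 = h²/(8m_eL²) = 4.184×10^-20 J = 0.2612 eV.
Need n² > 15.7/0.2612 = 60.11, i.e. n > 7.753.
The smallest integer satisfying this is n = 8.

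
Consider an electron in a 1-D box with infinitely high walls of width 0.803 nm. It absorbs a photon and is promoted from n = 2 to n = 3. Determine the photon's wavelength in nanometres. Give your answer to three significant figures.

λ = 425 nm

E_1 = h²/(8m_eL²) = 9.344×10^-20 J, so ΔE = (3² − 2²)E_1 = 4.672×10^-19 J.
λ = hc/ΔE = (6.626×10^-34·2.998×10^8)/4.672×10^-19 = 4.25×10^-7 m = 425 nm.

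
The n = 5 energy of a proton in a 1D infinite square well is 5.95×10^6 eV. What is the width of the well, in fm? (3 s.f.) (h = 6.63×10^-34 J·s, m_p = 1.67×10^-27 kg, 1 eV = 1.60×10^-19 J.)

From E_n = n²h²/(8m_pL²), L = n·h/√(8m_pE_n).
E_5 = 5.95×10^6 eV = 9.520×10^-13 J, so L = 5·6.63×10^-34/√(8·1.67×10^-27·9.520×10^-13) = 2.94×10^-14 m = 29.4 fm.

L = 29.4 fm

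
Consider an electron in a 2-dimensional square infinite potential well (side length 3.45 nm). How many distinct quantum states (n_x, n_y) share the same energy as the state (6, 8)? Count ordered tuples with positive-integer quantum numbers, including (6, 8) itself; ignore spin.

The level has n_x² + n_y² = 100. The ordered positive-integer solutions are (6, 8), (8, 6).
That gives 2 states.

degeneracy = 2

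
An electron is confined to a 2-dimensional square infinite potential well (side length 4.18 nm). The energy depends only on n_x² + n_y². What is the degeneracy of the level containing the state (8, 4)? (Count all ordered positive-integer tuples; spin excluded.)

degeneracy = 2

The level has n_x² + n_y² = 80. The ordered positive-integer solutions are (4, 8), (8, 4).
That gives 2 states.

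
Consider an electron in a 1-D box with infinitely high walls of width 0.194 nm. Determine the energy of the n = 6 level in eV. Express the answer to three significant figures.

E_6 = 360 eV

For an infinite well E_n = n²h²/(8m_eL²), so E_1 = h²/(8m_eL²) = (6.626×10^-34)²/(8·9.109×10^-31·(1.94×10^-10 m)²) = 1.601×10^-18 J.
Then E_6 = 6²·E_1 = 36·1.601×10^-18 J = 5.764×10^-17 J.
Converting, E_6 = 5.764×10^-17 J / (1.602×10^-19 J/eV) = 360 eV.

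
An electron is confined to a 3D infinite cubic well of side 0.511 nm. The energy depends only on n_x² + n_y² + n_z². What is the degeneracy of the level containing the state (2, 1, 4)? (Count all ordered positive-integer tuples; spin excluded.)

The level has n_x² + n_y² + n_z² = 21. The ordered positive-integer solutions are (1, 2, 4), (1, 4, 2), (2, 1, 4), (2, 4, 1), (4, 1, 2), (4, 2, 1).
That gives 6 states.

degeneracy = 6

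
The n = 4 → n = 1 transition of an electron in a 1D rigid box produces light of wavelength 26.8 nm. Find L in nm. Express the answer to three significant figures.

The photon carries ΔE = hc/λ = 6.626×10^-34·2.998×10^8/2.68×10^-8 m = 7.412×10^-18 J.
Since ΔE = (4² − 1²)E_1, E_1 = 4.941×10^-19 J, and L = h/√(8m_eE_1) = 3.49×10^-10 m = 0.349 nm.

L = 0.349 nm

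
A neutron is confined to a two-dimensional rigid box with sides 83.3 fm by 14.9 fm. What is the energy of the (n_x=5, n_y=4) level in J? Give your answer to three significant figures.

For a 2D rectangular well E = (h²/8m_n)·Σ n_i²/L_i² = (6.626×10^-34)²/(8·1.675×10^-27) · [5²/(83.3 fm)² + 4²/(14.9 fm)²].
Evaluating gives E = 2.48×10^-12 J.

E = 2.48×10^-12 J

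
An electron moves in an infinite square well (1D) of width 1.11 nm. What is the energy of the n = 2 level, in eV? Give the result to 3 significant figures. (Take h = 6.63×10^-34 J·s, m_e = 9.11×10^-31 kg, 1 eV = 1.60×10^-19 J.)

E_2 = 1.22 eV

For an infinite well E_n = n²h²/(8m_eL²), so E_1 = h²/(8m_eL²) = (6.63×10^-34)²/(8·9.11×10^-31·(1.11×10^-9 m)²) = 4.895×10^-20 J.
Then E_2 = 2²·E_1 = 4·4.895×10^-20 J = 1.958×10^-19 J.
Converting, E_2 = 1.958×10^-19 J / (1.60×10^-19 J/eV) = 1.22 eV.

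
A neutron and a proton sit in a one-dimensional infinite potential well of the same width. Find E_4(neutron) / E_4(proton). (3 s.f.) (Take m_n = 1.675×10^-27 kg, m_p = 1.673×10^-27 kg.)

0.999

E_n ∝ 1/m at fixed n and L, so the ratio is m_p/m_n = 1.673×10^-27/1.675×10^-27 = 0.999.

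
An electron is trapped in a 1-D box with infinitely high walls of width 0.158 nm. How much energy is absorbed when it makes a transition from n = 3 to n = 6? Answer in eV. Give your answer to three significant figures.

|ΔE| = 407 eV

E_1 = h²/(8m_eL²) = 2.413×10^-18 J.
|ΔE| = |3² − 6²|·E_1 = 27·2.413×10^-18 J = 6.515×10^-17 J = 407 eV.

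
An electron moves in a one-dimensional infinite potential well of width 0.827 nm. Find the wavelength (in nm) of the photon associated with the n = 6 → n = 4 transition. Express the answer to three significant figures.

E_1 = h²/(8m_eL²) = 8.809×10^-20 J, so ΔE = (6² − 4²)E_1 = 1.762×10^-18 J.
λ = hc/ΔE = (6.626×10^-34·2.998×10^8)/1.762×10^-18 = 1.13×10^-7 m = 113 nm.

λ = 113 nm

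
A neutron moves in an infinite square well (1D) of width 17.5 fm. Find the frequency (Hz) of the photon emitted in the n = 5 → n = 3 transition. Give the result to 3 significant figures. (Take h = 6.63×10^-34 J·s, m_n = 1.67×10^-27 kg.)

f = 2.59×10^21 Hz

E_1 = h²/(8m_nL²) = 1.074×10^-13 J and ΔE = (5² − 3²)E_1 = 1.718×10^-12 J.
f = ΔE/h = 1.718×10^-12/6.63×10^-34 = 2.59×10^21 Hz.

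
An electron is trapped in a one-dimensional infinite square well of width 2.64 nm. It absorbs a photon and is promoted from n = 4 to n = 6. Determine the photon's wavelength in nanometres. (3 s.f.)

E_1 = h²/(8m_eL²) = 8.644×10^-21 J, so ΔE = (6² − 4²)E_1 = 1.729×10^-19 J.
λ = hc/ΔE = (6.626×10^-34·2.998×10^8)/1.729×10^-19 = 1.15×10^-6 m = 1.15×10^3 nm.

λ = 1.15×10^3 nm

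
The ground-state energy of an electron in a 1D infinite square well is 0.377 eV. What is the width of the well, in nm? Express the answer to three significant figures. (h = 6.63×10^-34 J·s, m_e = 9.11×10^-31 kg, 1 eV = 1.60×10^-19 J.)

L = 1.00 nm

From E_n = n²h²/(8m_eL²), L = n·h/√(8m_eE_n).
E_1 = 0.377 eV = 6.032×10^-20 J, so L = 1·6.63×10^-34/√(8·9.11×10^-31·6.032×10^-20) = 1.00×10^-9 m = 1.00 nm.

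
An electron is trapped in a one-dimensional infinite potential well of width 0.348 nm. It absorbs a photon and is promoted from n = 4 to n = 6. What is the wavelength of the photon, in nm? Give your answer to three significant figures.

E_1 = h²/(8m_eL²) = 4.975×10^-19 J, so ΔE = (6² − 4²)E_1 = 9.950×10^-18 J.
λ = hc/ΔE = (6.626×10^-34·2.998×10^8)/9.950×10^-18 = 2.00×10^-8 m = 20.0 nm.

λ = 20.0 nm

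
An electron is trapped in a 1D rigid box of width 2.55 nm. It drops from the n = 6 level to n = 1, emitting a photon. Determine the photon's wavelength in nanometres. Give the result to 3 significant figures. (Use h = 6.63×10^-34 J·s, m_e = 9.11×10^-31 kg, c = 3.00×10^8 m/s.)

E_1 = h²/(8m_eL²) = 9.276×10^-21 J, so ΔE = (6² − 1²)E_1 = 3.247×10^-19 J.
λ = hc/ΔE = (6.63×10^-34·3.00×10^8)/3.247×10^-19 = 6.13×10^-7 m = 613 nm.

λ = 613 nm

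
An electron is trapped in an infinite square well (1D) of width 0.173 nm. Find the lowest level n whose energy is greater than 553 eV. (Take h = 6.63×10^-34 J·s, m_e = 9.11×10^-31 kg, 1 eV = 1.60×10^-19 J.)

n = 7

E_1 = h²/(8m_eL²) = 2.015×10^-18 J = 12.59 eV.
Need n² > 553/12.59 = 43.92, i.e. n > 6.627.
The smallest integer satisfying this is n = 7.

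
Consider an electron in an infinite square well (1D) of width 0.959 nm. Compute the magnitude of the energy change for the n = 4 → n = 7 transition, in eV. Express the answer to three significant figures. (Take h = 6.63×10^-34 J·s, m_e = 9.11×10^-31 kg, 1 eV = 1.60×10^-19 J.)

|ΔE| = 13.5 eV

E_1 = h²/(8m_eL²) = 6.558×10^-20 J.
|ΔE| = |4² − 7²|·E_1 = 33·6.558×10^-20 J = 2.164×10^-18 J = 13.5 eV.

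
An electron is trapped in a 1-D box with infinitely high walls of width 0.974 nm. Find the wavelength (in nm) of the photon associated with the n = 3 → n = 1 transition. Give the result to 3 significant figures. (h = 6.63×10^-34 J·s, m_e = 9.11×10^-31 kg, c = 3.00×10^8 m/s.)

λ = 391 nm

E_1 = h²/(8m_eL²) = 6.358×10^-20 J, so ΔE = (3² − 1²)E_1 = 5.086×10^-19 J.
λ = hc/ΔE = (6.63×10^-34·3.00×10^8)/5.086×10^-19 = 3.91×10^-7 m = 391 nm.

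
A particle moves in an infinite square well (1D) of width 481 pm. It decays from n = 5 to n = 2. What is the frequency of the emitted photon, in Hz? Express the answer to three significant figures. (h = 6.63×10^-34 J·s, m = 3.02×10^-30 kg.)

f = 2.49×10^15 Hz

E_1 = h²/(8mL²) = 7.864×10^-20 J and ΔE = (5² − 2²)E_1 = 1.651×10^-18 J.
f = ΔE/h = 1.651×10^-18/6.63×10^-34 = 2.49×10^15 Hz.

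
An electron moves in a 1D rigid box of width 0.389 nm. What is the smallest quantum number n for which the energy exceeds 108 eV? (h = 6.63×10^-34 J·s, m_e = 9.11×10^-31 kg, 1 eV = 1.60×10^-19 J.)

n = 7

E_1 = h²/(8m_eL²) = 3.986×10^-19 J = 2.491 eV.
Need n² > 108/2.491 = 43.36, i.e. n > 6.585.
The smallest integer satisfying this is n = 7.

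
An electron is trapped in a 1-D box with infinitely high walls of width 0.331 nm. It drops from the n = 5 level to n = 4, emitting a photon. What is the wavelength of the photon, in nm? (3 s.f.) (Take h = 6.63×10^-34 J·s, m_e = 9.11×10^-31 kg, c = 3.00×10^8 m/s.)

E_1 = h²/(8m_eL²) = 5.505×10^-19 J, so ΔE = (5² − 4²)E_1 = 4.955×10^-18 J.
λ = hc/ΔE = (6.63×10^-34·3.00×10^8)/4.955×10^-18 = 4.01×10^-8 m = 40.1 nm.

λ = 40.1 nm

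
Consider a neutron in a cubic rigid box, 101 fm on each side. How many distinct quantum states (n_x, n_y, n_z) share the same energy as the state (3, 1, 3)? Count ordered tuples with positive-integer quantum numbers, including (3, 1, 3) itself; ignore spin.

degeneracy = 3

The level has n_x² + n_y² + n_z² = 19. The ordered positive-integer solutions are (1, 3, 3), (3, 1, 3), (3, 3, 1).
That gives 3 states.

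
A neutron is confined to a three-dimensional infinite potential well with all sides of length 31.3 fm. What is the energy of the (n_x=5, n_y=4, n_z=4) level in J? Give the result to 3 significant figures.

E = 1.91×10^-12 J

For a 3D rectangular well E = (h²/8m_n)·Σ n_i²/L_i² = (6.626×10^-34)²/(8·1.675×10^-27) · [5²/(31.3 fm)² + 4²/(31.3 fm)² + 4²/(31.3 fm)²].
Evaluating gives E = 1.91×10^-12 J.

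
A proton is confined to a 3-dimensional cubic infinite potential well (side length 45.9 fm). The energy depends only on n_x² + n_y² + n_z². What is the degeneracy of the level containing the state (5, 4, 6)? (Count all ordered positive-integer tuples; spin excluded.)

degeneracy = 12

The level has n_x² + n_y² + n_z² = 77. The ordered positive-integer solutions are (2, 3, 8), (2, 8, 3), (3, 2, 8), (3, 8, 2), (4, 5, 6), (4, 6, 5), (5, 4, 6), (5, 6, 4), (6, 4, 5), (6, 5, 4), (8, 2, 3), (8, 3, 2).
That gives 12 states.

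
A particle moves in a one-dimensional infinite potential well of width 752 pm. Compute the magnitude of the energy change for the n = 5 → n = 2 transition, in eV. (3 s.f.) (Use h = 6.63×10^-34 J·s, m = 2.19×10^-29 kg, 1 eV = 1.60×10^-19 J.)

|ΔE| = 0.582 eV

E_1 = h²/(8mL²) = 4.437×10^-21 J.
|ΔE| = |5² − 2²|·E_1 = 21·4.437×10^-21 J = 9.318×10^-20 J = 0.582 eV.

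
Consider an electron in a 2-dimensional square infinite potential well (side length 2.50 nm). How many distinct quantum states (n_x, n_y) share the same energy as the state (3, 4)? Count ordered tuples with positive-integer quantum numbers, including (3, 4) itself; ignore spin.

degeneracy = 2

The level has n_x² + n_y² = 25. The ordered positive-integer solutions are (3, 4), (4, 3).
That gives 2 states.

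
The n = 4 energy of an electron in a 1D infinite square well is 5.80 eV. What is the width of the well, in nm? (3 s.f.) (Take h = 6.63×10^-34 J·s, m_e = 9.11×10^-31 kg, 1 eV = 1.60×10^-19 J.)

L = 1.02 nm

From E_n = n²h²/(8m_eL²), L = n·h/√(8m_eE_n).
E_4 = 5.80 eV = 9.280×10^-19 J, so L = 4·6.63×10^-34/√(8·9.11×10^-31·9.280×10^-19) = 1.02×10^-9 m = 1.02 nm.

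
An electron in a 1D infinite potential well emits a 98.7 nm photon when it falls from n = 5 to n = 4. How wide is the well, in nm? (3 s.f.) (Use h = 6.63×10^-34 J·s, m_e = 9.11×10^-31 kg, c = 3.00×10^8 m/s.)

The photon carries ΔE = hc/λ = 6.63×10^-34·3.00×10^8/9.87×10^-8 m = 2.015×10^-18 J.
Since ΔE = (5² − 4²)E_1, E_1 = 2.239×10^-19 J, and L = h/√(8m_eE_1) = 5.19×10^-10 m = 0.519 nm.

L = 0.519 nm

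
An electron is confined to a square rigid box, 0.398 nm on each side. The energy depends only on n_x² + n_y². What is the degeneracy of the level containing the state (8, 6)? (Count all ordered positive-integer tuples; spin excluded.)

degeneracy = 2

The level has n_x² + n_y² = 100. The ordered positive-integer solutions are (6, 8), (8, 6).
That gives 2 states.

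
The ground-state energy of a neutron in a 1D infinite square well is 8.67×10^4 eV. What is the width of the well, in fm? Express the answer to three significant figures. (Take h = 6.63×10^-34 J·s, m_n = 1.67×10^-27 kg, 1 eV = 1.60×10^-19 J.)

L = 48.7 fm

From E_n = n²h²/(8m_nL²), L = n·h/√(8m_nE_n).
E_1 = 8.67×10^4 eV = 1.387×10^-14 J, so L = 1·6.63×10^-34/√(8·1.67×10^-27·1.387×10^-14) = 4.87×10^-14 m = 48.7 fm.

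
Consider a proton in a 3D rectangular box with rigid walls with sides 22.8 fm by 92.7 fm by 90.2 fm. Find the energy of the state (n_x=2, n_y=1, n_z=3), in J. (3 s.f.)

E = 2.93×10^-13 J

For a 3D rectangular well E = (h²/8m_p)·Σ n_i²/L_i² = (6.626×10^-34)²/(8·1.673×10^-27) · [2²/(22.8 fm)² + 1²/(92.7 fm)² + 3²/(90.2 fm)²].
Evaluating gives E = 2.93×10^-13 J.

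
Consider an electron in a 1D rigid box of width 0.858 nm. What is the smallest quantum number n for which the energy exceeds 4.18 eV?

E_1 = h²/(8m_eL²) = 8.184×10^-20 J = 0.5109 eV.
Need n² > 4.18/0.5109 = 8.182, i.e. n > 2.860.
The smallest integer satisfying this is n = 3.

n = 3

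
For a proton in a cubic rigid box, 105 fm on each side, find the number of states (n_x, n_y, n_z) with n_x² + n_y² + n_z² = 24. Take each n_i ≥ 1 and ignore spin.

degeneracy = 3

The level has n_x² + n_y² + n_z² = 24. The ordered positive-integer solutions are (2, 2, 4), (2, 4, 2), (4, 2, 2).
That gives 3 states.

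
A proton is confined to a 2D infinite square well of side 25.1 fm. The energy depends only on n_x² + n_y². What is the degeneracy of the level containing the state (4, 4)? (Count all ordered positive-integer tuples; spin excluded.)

degeneracy = 1

The level has n_x² + n_y² = 32. The ordered positive-integer solutions are (4, 4).
That gives 1 state.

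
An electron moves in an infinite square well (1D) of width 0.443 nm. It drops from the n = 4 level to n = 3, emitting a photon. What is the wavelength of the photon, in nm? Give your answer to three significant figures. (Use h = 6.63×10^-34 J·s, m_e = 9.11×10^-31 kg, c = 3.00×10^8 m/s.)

λ = 92.5 nm

E_1 = h²/(8m_eL²) = 3.073×10^-19 J, so ΔE = (4² − 3²)E_1 = 2.151×10^-18 J.
λ = hc/ΔE = (6.63×10^-34·3.00×10^8)/2.151×10^-18 = 9.25×10^-8 m = 92.5 nm.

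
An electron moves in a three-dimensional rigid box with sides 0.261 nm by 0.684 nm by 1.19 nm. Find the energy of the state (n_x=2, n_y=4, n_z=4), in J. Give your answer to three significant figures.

For a 3D rectangular well E = (h²/8m_e)·Σ n_i²/L_i² = (6.626×10^-34)²/(8·9.109×10^-31) · [2²/(0.261 nm)² + 4²/(0.684 nm)² + 4²/(1.19 nm)²].
Evaluating gives E = 6.28×10^-18 J.

E = 6.28×10^-18 J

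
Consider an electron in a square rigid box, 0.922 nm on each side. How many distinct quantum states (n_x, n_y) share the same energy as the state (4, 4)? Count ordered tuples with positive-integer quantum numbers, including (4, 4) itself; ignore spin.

degeneracy = 1

The level has n_x² + n_y² = 32. The ordered positive-integer solutions are (4, 4).
That gives 1 state.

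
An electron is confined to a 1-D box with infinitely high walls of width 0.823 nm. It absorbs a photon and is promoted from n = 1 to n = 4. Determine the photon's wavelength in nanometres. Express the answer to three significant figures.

E_1 = h²/(8m_eL²) = 8.895×10^-20 J, so ΔE = (4² − 1²)E_1 = 1.334×10^-18 J.
λ = hc/ΔE = (6.626×10^-34·2.998×10^8)/1.334×10^-18 = 1.49×10^-7 m = 149 nm.

λ = 149 nm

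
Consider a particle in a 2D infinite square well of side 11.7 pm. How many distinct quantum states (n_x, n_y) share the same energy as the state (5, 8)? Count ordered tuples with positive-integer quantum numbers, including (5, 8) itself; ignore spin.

The level has n_x² + n_y² = 89. The ordered positive-integer solutions are (5, 8), (8, 5).
That gives 2 states.

degeneracy = 2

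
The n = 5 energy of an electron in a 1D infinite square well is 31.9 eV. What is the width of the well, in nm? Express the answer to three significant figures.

L = 0.543 nm

From E_n = n²h²/(8m_eL²), L = n·h/√(8m_eE_n).
E_5 = 31.9 eV = 5.110×10^-18 J, so L = 5·6.626×10^-34/√(8·9.109×10^-31·5.110×10^-18) = 5.43×10^-10 m = 0.543 nm.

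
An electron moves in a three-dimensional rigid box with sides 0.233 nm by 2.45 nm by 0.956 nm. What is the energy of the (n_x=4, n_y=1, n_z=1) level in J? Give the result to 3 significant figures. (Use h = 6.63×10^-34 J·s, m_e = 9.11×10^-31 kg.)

For a 3D rectangular well E = (h²/8m_e)·Σ n_i²/L_i² = (6.63×10^-34)²/(8·9.11×10^-31) · [4²/(0.233 nm)² + 1²/(2.45 nm)² + 1²/(0.956 nm)²].
Evaluating gives E = 1.79×10^-17 J.

E = 1.79×10^-17 J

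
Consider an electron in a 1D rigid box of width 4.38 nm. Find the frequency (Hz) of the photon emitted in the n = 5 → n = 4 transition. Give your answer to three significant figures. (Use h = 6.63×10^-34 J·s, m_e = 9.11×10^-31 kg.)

E_1 = h²/(8m_eL²) = 3.144×10^-21 J and ΔE = (5² − 4²)E_1 = 2.830×10^-20 J.
f = ΔE/h = 2.830×10^-20/6.63×10^-34 = 4.27×10^13 Hz.

f = 4.27×10^13 Hz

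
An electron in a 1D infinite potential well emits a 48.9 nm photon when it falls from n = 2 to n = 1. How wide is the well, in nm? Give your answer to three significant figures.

L = 0.211 nm

The photon carries ΔE = hc/λ = 6.626×10^-34·2.998×10^8/4.89×10^-8 m = 4.062×10^-18 J.
Since ΔE = (2² − 1²)E_1, E_1 = 1.354×10^-18 J, and L = h/√(8m_eE_1) = 2.11×10^-10 m = 0.211 nm.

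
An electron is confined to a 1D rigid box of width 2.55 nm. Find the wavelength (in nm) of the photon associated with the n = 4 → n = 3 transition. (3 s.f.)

E_1 = h²/(8m_eL²) = 9.265×10^-21 J, so ΔE = (4² − 3²)E_1 = 6.486×10^-20 J.
λ = hc/ΔE = (6.626×10^-34·2.998×10^8)/6.486×10^-20 = 3.06×10^-6 m = 3.06×10^3 nm.

λ = 3.06×10^3 nm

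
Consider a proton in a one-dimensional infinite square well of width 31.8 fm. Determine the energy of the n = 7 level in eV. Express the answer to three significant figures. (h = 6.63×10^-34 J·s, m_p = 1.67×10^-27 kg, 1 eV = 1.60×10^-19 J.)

E_7 = 9.96×10^6 eV

For an infinite well E_n = n²h²/(8m_pL²), so E_1 = h²/(8m_pL²) = (6.63×10^-34)²/(8·1.67×10^-27·(3.18×10^-14 m)²) = 3.254×10^-14 J.
Then E_7 = 7²·E_1 = 49·3.254×10^-14 J = 1.594×10^-12 J.
Converting, E_7 = 1.594×10^-12 J / (1.60×10^-19 J/eV) = 9.96×10^6 eV.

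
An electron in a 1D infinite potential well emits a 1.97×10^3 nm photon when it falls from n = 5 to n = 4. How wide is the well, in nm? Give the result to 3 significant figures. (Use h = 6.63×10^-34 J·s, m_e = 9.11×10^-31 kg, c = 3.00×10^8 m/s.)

The photon carries ΔE = hc/λ = 6.63×10^-34·3.00×10^8/1.97×10^-6 m = 1.010×10^-19 J.
Since ΔE = (5² − 4²)E_1, E_1 = 1.122×10^-20 J, and L = h/√(8m_eE_1) = 2.32×10^-9 m = 2.32 nm.

L = 2.32 nm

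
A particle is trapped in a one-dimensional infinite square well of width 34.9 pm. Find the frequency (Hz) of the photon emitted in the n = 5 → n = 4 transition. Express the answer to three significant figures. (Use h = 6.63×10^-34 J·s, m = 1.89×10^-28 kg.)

f = 3.24×10^15 Hz

E_1 = h²/(8mL²) = 2.387×10^-19 J and ΔE = (5² − 4²)E_1 = 2.148×10^-18 J.
f = ΔE/h = 2.148×10^-18/6.63×10^-34 = 3.24×10^15 Hz.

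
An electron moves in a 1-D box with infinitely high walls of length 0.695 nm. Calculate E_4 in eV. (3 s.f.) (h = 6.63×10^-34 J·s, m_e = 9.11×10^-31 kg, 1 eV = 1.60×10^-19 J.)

For an infinite well E_n = n²h²/(8m_eL²), so E_1 = h²/(8m_eL²) = (6.63×10^-34)²/(8·9.11×10^-31·(6.95×10^-10 m)²) = 1.249×10^-19 J.
Then E_4 = 4²·E_1 = 16·1.249×10^-19 J = 1.998×10^-18 J.
Converting, E_4 = 1.998×10^-18 J / (1.60×10^-19 J/eV) = 12.5 eV.

E_4 = 12.5 eV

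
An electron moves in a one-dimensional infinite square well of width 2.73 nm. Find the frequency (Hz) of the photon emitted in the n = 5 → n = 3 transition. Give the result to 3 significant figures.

f = 1.95×10^14 Hz

E_1 = h²/(8m_eL²) = 8.084×10^-21 J and ΔE = (5² − 3²)E_1 = 1.293×10^-19 J.
f = ΔE/h = 1.293×10^-19/6.626×10^-34 = 1.95×10^14 Hz.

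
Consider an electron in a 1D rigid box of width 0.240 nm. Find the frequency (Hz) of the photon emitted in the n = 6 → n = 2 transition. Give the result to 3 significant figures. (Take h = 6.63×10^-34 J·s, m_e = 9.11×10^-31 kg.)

f = 5.05×10^16 Hz

E_1 = h²/(8m_eL²) = 1.047×10^-18 J and ΔE = (6² − 2²)E_1 = 3.350×10^-17 J.
f = ΔE/h = 3.350×10^-17/6.63×10^-34 = 5.05×10^16 Hz.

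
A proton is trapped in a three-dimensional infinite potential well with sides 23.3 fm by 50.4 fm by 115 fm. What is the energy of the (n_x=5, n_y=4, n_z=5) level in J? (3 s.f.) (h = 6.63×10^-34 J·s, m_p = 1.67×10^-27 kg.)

For a 3D rectangular well E = (h²/8m_p)·Σ n_i²/L_i² = (6.63×10^-34)²/(8·1.67×10^-27) · [5²/(23.3 fm)² + 4²/(50.4 fm)² + 5²/(115 fm)²].
Evaluating gives E = 1.78×10^-12 J.

E = 1.78×10^-12 J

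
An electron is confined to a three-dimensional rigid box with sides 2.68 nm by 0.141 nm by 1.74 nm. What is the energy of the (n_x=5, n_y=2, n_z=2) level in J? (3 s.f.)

For a 3D rectangular well E = (h²/8m_e)·Σ n_i²/L_i² = (6.626×10^-34)²/(8·9.109×10^-31) · [5²/(2.68 nm)² + 2²/(0.141 nm)² + 2²/(1.74 nm)²].
Evaluating gives E = 1.24×10^-17 J.

E = 1.24×10^-17 J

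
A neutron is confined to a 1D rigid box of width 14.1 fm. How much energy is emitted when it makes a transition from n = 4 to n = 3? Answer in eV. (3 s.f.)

|ΔE| = 7.20×10^6 eV

E_1 = h²/(8m_nL²) = 1.648×10^-13 J.
|ΔE| = |4² − 3²|·E_1 = 7·1.648×10^-13 J = 1.154×10^-12 J = 7.20×10^6 eV.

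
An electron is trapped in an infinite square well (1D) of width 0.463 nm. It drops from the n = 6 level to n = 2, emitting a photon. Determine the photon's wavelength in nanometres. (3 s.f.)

λ = 22.1 nm

E_1 = h²/(8m_eL²) = 2.810×10^-19 J, so ΔE = (6² − 2²)E_1 = 8.992×10^-18 J.
λ = hc/ΔE = (6.626×10^-34·2.998×10^8)/8.992×10^-18 = 2.21×10^-8 m = 22.1 nm.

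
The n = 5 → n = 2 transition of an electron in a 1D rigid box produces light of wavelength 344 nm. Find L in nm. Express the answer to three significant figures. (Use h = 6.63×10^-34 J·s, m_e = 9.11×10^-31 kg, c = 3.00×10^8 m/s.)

The photon carries ΔE = hc/λ = 6.63×10^-34·3.00×10^8/3.44×10^-7 m = 5.782×10^-19 J.
Since ΔE = (5² − 2²)E_1, E_1 = 2.753×10^-20 J, and L = h/√(8m_eE_1) = 1.48×10^-9 m = 1.48 nm.

L = 1.48 nm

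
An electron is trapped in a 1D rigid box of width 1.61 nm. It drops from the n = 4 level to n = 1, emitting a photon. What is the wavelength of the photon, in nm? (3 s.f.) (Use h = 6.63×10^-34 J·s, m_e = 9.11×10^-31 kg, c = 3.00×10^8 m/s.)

E_1 = h²/(8m_eL²) = 2.327×10^-20 J, so ΔE = (4² − 1²)E_1 = 3.490×10^-19 J.
λ = hc/ΔE = (6.63×10^-34·3.00×10^8)/3.490×10^-19 = 5.70×10^-7 m = 570 nm.

λ = 570 nm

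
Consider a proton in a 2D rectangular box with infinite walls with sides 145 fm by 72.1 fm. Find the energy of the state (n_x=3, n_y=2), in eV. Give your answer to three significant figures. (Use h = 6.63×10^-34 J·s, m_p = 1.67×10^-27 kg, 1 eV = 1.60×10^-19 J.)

For a 2D rectangular well E = (h²/8m_p)·Σ n_i²/L_i² = (6.63×10^-34)²/(8·1.67×10^-27) · [3²/(145 fm)² + 2²/(72.1 fm)²].
Evaluating gives E = 3.940×10^-14 J = 2.46×10^5 eV.

E = 2.46×10^5 eV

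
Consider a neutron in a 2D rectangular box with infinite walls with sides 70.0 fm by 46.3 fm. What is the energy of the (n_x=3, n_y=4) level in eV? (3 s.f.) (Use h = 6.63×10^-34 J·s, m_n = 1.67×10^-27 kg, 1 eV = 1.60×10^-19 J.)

E = 1.91×10^6 eV

For a 2D rectangular well E = (h²/8m_n)·Σ n_i²/L_i² = (6.63×10^-34)²/(8·1.67×10^-27) · [3²/(70.0 fm)² + 4²/(46.3 fm)²].
Evaluating gives E = 3.060×10^-13 J = 1.91×10^6 eV.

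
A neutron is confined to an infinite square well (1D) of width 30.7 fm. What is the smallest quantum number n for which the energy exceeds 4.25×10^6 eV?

E_1 = h²/(8m_nL²) = 3.476×10^-14 J = 2.170×10^5 eV.
Need n² > 4.25×10^6/2.170×10^5 = 19.59, i.e. n > 4.426.
The smallest integer satisfying this is n = 5.

n = 5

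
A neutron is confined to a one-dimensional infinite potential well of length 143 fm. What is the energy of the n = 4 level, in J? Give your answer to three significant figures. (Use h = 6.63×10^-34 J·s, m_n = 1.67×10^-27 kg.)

E_4 = 2.57×10^-14 J

For an infinite well E_n = n²h²/(8m_nL²), so E_1 = h²/(8m_nL²) = (6.63×10^-34)²/(8·1.67×10^-27·(1.43×10^-13 m)²) = 1.609×10^-15 J.
Then E_4 = 4²·E_1 = 16·1.609×10^-15 J = 2.57×10^-14 J.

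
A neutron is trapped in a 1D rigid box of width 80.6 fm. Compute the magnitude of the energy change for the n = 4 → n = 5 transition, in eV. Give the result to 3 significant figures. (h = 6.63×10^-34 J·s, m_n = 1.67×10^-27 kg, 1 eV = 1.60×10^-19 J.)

|ΔE| = 2.85×10^5 eV

E_1 = h²/(8m_nL²) = 5.065×10^-15 J.
|ΔE| = |4² − 5²|·E_1 = 9·5.065×10^-15 J = 4.559×10^-14 J = 2.85×10^5 eV.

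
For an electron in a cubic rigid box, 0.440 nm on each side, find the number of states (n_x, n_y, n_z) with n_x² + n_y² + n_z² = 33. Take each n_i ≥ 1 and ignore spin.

degeneracy = 6

The level has n_x² + n_y² + n_z² = 33. The ordered positive-integer solutions are (1, 4, 4), (2, 2, 5), (2, 5, 2), (4, 1, 4), (4, 4, 1), (5, 2, 2).
That gives 6 states.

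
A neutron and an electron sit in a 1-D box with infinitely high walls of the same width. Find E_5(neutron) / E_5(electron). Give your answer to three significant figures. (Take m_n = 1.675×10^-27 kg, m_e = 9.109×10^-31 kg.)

E_n ∝ 1/m at fixed n and L, so the ratio is m_e/m_n = 9.109×10^-31/1.675×10^-27 = 5.44×10^-4.

5.44×10^-4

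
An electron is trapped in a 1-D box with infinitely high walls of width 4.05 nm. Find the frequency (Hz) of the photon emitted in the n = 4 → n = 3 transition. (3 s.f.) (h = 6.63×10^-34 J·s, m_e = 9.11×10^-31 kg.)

E_1 = h²/(8m_eL²) = 3.677×10^-21 J and ΔE = (4² − 3²)E_1 = 2.574×10^-20 J.
f = ΔE/h = 2.574×10^-20/6.63×10^-34 = 3.88×10^13 Hz.

f = 3.88×10^13 Hz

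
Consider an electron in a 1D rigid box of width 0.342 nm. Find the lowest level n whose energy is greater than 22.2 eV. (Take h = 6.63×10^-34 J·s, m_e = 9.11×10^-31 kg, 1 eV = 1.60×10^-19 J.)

n = 3

E_1 = h²/(8m_eL²) = 5.157×10^-19 J = 3.223 eV.
Need n² > 22.2/3.223 = 6.888, i.e. n > 2.624.
The smallest integer satisfying this is n = 3.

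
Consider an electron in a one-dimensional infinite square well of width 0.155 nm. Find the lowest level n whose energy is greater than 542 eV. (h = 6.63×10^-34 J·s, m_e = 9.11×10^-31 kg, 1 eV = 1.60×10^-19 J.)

E_1 = h²/(8m_eL²) = 2.510×10^-18 J = 15.69 eV.
Need n² > 542/15.69 = 34.54, i.e. n > 5.877.
The smallest integer satisfying this is n = 6.

n = 6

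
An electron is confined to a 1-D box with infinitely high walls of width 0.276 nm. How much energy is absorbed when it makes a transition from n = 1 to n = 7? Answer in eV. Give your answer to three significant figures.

|ΔE| = 237 eV

E_1 = h²/(8m_eL²) = 7.909×10^-19 J.
|ΔE| = |1² − 7²|·E_1 = 48·7.909×10^-19 J = 3.796×10^-17 J = 237 eV.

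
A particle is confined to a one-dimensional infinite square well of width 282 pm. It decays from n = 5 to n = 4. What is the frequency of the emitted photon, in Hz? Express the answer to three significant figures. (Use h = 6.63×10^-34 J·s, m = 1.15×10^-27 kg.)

E_1 = h²/(8mL²) = 6.008×10^-22 J and ΔE = (5² − 4²)E_1 = 5.407×10^-21 J.
f = ΔE/h = 5.407×10^-21/6.63×10^-34 = 8.16×10^12 Hz.

f = 8.16×10^12 Hz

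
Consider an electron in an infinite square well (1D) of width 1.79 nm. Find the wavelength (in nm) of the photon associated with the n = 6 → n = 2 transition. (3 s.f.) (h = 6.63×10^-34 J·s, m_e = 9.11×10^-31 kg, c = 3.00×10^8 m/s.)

λ = 330 nm

E_1 = h²/(8m_eL²) = 1.882×10^-20 J, so ΔE = (6² − 2²)E_1 = 6.022×10^-19 J.
λ = hc/ΔE = (6.63×10^-34·3.00×10^8)/6.022×10^-19 = 3.30×10^-7 m = 330 nm.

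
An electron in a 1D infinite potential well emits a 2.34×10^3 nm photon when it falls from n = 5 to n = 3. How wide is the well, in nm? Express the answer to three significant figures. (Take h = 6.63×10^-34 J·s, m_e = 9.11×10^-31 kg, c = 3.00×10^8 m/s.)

The photon carries ΔE = hc/λ = 6.63×10^-34·3.00×10^8/2.34×10^-6 m = 8.500×10^-20 J.
Since ΔE = (5² − 3²)E_1, E_1 = 5.313×10^-21 J, and L = h/√(8m_eE_1) = 3.37×10^-9 m = 3.37 nm.

L = 3.37 nm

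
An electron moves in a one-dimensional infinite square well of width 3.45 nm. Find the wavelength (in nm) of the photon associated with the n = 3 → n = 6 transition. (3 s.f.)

λ = 1.45×10^3 nm

E_1 = h²/(8m_eL²) = 5.062×10^-21 J, so ΔE = (6² − 3²)E_1 = 1.367×10^-19 J.
λ = hc/ΔE = (6.626×10^-34·2.998×10^8)/1.367×10^-19 = 1.45×10^-6 m = 1.45×10^3 nm.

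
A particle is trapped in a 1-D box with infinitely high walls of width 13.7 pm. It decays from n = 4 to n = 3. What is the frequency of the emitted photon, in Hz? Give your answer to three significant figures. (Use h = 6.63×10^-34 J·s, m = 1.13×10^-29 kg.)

f = 2.74×10^17 Hz

E_1 = h²/(8mL²) = 2.591×10^-17 J and ΔE = (4² − 3²)E_1 = 1.814×10^-16 J.
f = ΔE/h = 1.814×10^-16/6.63×10^-34 = 2.74×10^17 Hz.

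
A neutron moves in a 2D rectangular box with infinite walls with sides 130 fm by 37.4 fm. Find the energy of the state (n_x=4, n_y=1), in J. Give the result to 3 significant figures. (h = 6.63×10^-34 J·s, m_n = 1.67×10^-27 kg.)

E = 5.47×10^-14 J

For a 2D rectangular well E = (h²/8m_n)·Σ n_i²/L_i² = (6.63×10^-34)²/(8·1.67×10^-27) · [4²/(130 fm)² + 1²/(37.4 fm)²].
Evaluating gives E = 5.47×10^-14 J.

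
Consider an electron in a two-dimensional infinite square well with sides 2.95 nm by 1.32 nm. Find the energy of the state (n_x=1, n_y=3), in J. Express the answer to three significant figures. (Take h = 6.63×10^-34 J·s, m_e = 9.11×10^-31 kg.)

E = 3.18×10^-19 J

For a 2D rectangular well E = (h²/8m_e)·Σ n_i²/L_i² = (6.63×10^-34)²/(8·9.11×10^-31) · [1²/(2.95 nm)² + 3²/(1.32 nm)²].
Evaluating gives E = 3.18×10^-19 J.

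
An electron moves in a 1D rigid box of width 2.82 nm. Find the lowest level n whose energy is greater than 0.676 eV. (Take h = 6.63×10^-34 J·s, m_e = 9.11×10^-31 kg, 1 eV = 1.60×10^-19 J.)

E_1 = h²/(8m_eL²) = 7.584×10^-21 J = 0.04740 eV.
Need n² > 0.676/0.04740 = 14.26, i.e. n > 3.776.
The smallest integer satisfying this is n = 4.

n = 4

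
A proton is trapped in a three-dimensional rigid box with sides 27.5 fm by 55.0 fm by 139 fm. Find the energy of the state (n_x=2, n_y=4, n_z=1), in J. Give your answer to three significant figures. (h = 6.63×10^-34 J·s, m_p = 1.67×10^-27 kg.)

E = 3.50×10^-13 J

For a 3D rectangular well E = (h²/8m_p)·Σ n_i²/L_i² = (6.63×10^-34)²/(8·1.67×10^-27) · [2²/(27.5 fm)² + 4²/(55.0 fm)² + 1²/(139 fm)²].
Evaluating gives E = 3.50×10^-13 J.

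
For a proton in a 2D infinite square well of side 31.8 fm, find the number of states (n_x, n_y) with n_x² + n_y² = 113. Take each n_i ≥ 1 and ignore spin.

The level has n_x² + n_y² = 113. The ordered positive-integer solutions are (7, 8), (8, 7).
That gives 2 states.

degeneracy = 2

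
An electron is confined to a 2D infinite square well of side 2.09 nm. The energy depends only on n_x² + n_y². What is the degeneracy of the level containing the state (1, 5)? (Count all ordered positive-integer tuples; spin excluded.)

degeneracy = 2

The level has n_x² + n_y² = 26. The ordered positive-integer solutions are (1, 5), (5, 1).
That gives 2 states.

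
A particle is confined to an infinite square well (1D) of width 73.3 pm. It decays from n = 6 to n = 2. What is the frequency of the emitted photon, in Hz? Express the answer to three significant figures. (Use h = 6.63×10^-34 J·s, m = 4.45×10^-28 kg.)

E_1 = h²/(8mL²) = 2.298×10^-20 J and ΔE = (6² − 2²)E_1 = 7.354×10^-19 J.
f = ΔE/h = 7.354×10^-19/6.63×10^-34 = 1.11×10^15 Hz.

f = 1.11×10^15 Hz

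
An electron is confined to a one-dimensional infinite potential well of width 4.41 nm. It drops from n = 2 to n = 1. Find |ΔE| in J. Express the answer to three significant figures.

E_1 = h²/(8m_eL²) = 3.098×10^-21 J.
|ΔE| = |2² − 1²|·E_1 = 3·3.098×10^-21 J = 9.29×10^-21 J.

|ΔE| = 9.29×10^-21 J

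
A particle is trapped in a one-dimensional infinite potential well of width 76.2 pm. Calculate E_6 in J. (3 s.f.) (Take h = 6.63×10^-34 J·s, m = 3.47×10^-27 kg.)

E_6 = 9.82×10^-20 J

For an infinite well E_n = n²h²/(8mL²), so E_1 = h²/(8mL²) = (6.63×10^-34)²/(8·3.47×10^-27·(7.62×10^-11 m)²) = 2.727×10^-21 J.
Then E_6 = 6²·E_1 = 36·2.727×10^-21 J = 9.82×10^-20 J.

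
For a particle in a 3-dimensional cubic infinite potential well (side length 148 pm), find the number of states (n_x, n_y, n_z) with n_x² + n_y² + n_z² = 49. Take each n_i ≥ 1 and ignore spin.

The level has n_x² + n_y² + n_z² = 49. The ordered positive-integer solutions are (2, 3, 6), (2, 6, 3), (3, 2, 6), (3, 6, 2), (6, 2, 3), (6, 3, 2).
That gives 6 states.

degeneracy = 6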